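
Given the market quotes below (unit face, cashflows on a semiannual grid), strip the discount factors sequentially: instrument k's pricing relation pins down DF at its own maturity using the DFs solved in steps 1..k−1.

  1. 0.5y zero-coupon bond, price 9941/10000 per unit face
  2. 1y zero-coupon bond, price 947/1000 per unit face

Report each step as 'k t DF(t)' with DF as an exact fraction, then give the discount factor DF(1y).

1 1/2 9941/10000
2 1 947/1000
DF(1y) = 947/1000 ≈ 0.947000

step 1 [0.5y] zero: DF = P = 9941/10000 ≈ 0.994100
step 2 [1y] zero: DF = P = 947/1000 ≈ 0.947000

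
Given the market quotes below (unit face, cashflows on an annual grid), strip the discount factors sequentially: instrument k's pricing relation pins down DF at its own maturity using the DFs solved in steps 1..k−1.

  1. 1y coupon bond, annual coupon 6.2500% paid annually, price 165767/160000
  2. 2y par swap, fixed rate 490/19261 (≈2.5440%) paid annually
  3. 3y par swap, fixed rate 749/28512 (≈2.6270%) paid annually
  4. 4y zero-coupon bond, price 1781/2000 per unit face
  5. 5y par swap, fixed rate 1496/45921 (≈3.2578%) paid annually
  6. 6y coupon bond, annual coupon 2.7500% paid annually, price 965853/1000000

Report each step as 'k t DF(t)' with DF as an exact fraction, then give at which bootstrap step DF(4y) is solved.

1 1 9751/10000
2 2 951/1000
3 3 9251/10000
4 4 1781/2000
5 5 1063/1250
6 6 8171/10000
DF(4y) is solved at step 4

step 1 [1y] bond c/1=1/16: DF=(165767/160000 − 1/16·(0))/(1+1/16) = 9751/10000 ≈ 0.975100
step 2 [2y] swap r/1=490/19261: DF=(1 − 490/19261·(0.975100))/(1+490/19261) = 951/1000 ≈ 0.951000
step 3 [3y] swap r/1=749/28512: DF=(1 − 749/28512·(0.975100+0.951000))/(1+749/28512) = 9251/10000 ≈ 0.925100
step 4 [4y] zero: DF = P = 1781/2000 ≈ 0.890500
step 5 [5y] swap r/1=1496/45921: DF=(1 − 1496/45921·(0.975100+0.951000+0.925100+0.890500))/(1+1496/45921) = 1063/1250 ≈ 0.850400
step 6 [6y] bond c/1=11/400: DF=(965853/1000000 − 11/400·(0.975100+0.951000+0.925100+0.890500+0.850400))/(1+11/400) = 8171/10000 ≈ 0.817100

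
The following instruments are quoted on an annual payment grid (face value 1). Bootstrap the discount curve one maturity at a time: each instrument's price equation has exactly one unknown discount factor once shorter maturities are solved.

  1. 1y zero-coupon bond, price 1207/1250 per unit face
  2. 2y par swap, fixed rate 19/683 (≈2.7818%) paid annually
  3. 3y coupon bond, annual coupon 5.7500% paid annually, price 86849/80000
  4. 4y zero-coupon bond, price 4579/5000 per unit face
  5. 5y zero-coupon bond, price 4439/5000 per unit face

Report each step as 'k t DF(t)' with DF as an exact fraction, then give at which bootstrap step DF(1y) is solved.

1 1 1207/1250
2 2 2367/2500
3 3 4613/5000
4 4 4579/5000
5 5 4439/5000
DF(1y) is solved at step 1

step 1 [1y] zero: DF = P = 1207/1250 ≈ 0.965600
step 2 [2y] swap r/1=19/683: DF=(1 − 19/683·(0.965600))/(1+19/683) = 2367/2500 ≈ 0.946800
step 3 [3y] bond c/1=23/400: DF=(86849/80000 − 23/400·(0.965600+0.946800))/(1+23/400) = 4613/5000 ≈ 0.922600
step 4 [4y] zero: DF = P = 4579/5000 ≈ 0.915800
step 5 [5y] zero: DF = P = 4439/5000 ≈ 0.887800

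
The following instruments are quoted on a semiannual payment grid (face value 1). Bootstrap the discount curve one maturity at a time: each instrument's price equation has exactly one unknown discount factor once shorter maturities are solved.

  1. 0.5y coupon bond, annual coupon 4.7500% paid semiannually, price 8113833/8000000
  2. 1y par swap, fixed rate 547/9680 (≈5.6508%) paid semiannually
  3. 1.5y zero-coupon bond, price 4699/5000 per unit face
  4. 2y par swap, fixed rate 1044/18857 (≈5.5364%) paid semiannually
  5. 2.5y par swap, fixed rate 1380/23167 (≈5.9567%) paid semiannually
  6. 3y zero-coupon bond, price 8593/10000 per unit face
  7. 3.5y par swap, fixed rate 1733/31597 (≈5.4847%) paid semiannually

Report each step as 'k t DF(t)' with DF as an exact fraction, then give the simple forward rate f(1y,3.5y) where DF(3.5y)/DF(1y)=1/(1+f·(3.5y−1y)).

1 1/2 9907/10000
2 1 9453/10000
3 3/2 4699/5000
4 2 2239/2500
5 5/2 431/500
6 3 8593/10000
7 7/2 8267/10000
f(1y,3.5y) = ((9453/10000)/(8267/10000) − 1)/(5/2) = 2372/41335 ≈ 5.7385%

step 1 [0.5y] bond c/2=19/800: DF=(8113833/8000000 − 19/800·(0))/(1+19/800) = 9907/10000 ≈ 0.990700
step 2 [1y] swap r/2=547/19360: DF=(1 − 547/19360·(0.990700))/(1+547/19360) = 9453/10000 ≈ 0.945300
step 3 [1.5y] zero: DF = P = 4699/5000 ≈ 0.939800
step 4 [2y] swap r/2=522/18857: DF=(1 − 522/18857·(0.990700+0.945300+0.939800))/(1+522/18857) = 2239/2500 ≈ 0.895600
step 5 [2.5y] swap r/2=690/23167: DF=(1 − 690/23167·(0.990700+0.945300+0.939800+0.895600))/(1+690/23167) = 431/500 ≈ 0.862000
step 6 [3y] zero: DF = P = 8593/10000 ≈ 0.859300
step 7 [3.5y] swap r/2=1733/63194: DF=(1 − 1733/63194·(0.990700+0.945300+0.939800+0.895600+0.862000+0.859300))/(1+1733/63194) = 8267/10000 ≈ 0.826700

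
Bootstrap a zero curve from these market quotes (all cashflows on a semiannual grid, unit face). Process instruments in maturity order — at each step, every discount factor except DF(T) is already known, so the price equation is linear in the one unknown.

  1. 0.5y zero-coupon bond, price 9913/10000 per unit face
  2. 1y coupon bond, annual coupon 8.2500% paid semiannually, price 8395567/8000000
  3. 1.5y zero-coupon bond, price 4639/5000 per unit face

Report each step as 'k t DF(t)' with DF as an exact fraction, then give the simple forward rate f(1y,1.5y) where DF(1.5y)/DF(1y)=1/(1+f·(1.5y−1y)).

1 1/2 9913/10000
2 1 4843/5000
3 3/2 4639/5000
f(1y,1.5y) = ((4843/5000)/(4639/5000) − 1)/(1/2) = 408/4639 ≈ 8.7950%

step 1 [0.5y] zero: DF = P = 9913/10000 ≈ 0.991300
step 2 [1y] bond c/2=33/800: DF=(8395567/8000000 − 33/800·(0.991300))/(1+33/800) = 4843/5000 ≈ 0.968600
step 3 [1.5y] zero: DF = P = 4639/5000 ≈ 0.927800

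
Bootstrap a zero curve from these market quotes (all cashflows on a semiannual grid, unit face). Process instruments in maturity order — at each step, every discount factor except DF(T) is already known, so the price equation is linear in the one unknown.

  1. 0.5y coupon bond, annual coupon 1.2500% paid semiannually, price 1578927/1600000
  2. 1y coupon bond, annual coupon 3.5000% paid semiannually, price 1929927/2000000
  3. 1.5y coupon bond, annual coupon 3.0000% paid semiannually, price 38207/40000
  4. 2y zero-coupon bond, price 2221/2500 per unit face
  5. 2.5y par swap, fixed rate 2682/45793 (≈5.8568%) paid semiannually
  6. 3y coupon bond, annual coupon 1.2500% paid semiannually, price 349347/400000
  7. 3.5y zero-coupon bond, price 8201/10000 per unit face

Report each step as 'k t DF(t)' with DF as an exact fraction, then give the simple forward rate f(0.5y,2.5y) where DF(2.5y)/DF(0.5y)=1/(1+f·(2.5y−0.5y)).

step 1 [0.5y] bond c/2=1/160: DF=(1578927/1600000 − 1/160·(0))/(1+1/160) = 9807/10000 ≈ 0.980700
step 2 [1y] bond c/2=7/400: DF=(1929927/2000000 − 7/400·(0.980700))/(1+7/400) = 1863/2000 ≈ 0.931500
step 3 [1.5y] bond c/2=3/200: DF=(38207/40000 − 3/200·(0.980700+0.931500))/(1+3/200) = 1141/1250 ≈ 0.912800
step 4 [2y] zero: DF = P = 2221/2500 ≈ 0.888400
step 5 [2.5y] swap r/2=1341/45793: DF=(1 − 1341/45793·(0.980700+0.931500+0.912800+0.888400))/(1+1341/45793) = 8659/10000 ≈ 0.865900
step 6 [3y] bond c/2=1/160: DF=(349347/400000 − 1/160·(0.980700+0.931500+0.912800+0.888400+0.865900))/(1+1/160) = 1679/2000 ≈ 0.839500
step 7 [3.5y] zero: DF = P = 8201/10000 ≈ 0.820100

1 1/2 9807/10000
2 1 1863/2000
3 3/2 1141/1250
4 2 2221/2500
5 5/2 8659/10000
6 3 1679/2000
7 7/2 8201/10000
f(0.5y,2.5y) = ((9807/10000)/(8659/10000) − 1)/(2) = 82/1237 ≈ 6.6289%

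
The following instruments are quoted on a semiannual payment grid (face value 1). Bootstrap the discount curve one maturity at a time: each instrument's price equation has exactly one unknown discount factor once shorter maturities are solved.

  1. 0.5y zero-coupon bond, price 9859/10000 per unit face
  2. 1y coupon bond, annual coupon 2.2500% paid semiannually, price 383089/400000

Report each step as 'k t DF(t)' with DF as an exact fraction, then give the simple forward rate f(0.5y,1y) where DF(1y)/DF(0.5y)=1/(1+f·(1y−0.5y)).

step 1 [0.5y] zero: DF = P = 9859/10000 ≈ 0.985900
step 2 [1y] bond c/2=9/800: DF=(383089/400000 − 9/800·(0.985900))/(1+9/800) = 9361/10000 ≈ 0.936100

1 1/2 9859/10000
2 1 9361/10000
f(0.5y,1y) = ((9859/10000)/(9361/10000) − 1)/(1/2) = 996/9361 ≈ 10.6399%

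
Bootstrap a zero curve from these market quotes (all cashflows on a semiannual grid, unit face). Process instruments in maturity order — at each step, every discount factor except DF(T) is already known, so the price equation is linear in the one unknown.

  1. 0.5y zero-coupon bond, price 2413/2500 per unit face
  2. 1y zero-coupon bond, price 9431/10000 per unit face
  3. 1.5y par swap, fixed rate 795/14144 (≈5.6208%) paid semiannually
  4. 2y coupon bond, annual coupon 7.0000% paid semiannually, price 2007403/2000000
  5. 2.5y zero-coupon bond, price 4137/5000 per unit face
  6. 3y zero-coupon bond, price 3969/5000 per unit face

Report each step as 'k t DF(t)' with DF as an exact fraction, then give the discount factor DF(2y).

step 1 [0.5y] zero: DF = P = 2413/2500 ≈ 0.965200
step 2 [1y] zero: DF = P = 9431/10000 ≈ 0.943100
step 3 [1.5y] swap r/2=795/28288: DF=(1 − 795/28288·(0.965200+0.943100))/(1+795/28288) = 1841/2000 ≈ 0.920500
step 4 [2y] bond c/2=7/200: DF=(2007403/2000000 − 7/200·(0.965200+0.943100+0.920500))/(1+7/200) = 8741/10000 ≈ 0.874100
step 5 [2.5y] zero: DF = P = 4137/5000 ≈ 0.827400
step 6 [3y] zero: DF = P = 3969/5000 ≈ 0.793800

1 1/2 2413/2500
2 1 9431/10000
3 3/2 1841/2000
4 2 8741/10000
5 5/2 4137/5000
6 3 3969/5000
DF(2y) = 8741/10000 ≈ 0.874100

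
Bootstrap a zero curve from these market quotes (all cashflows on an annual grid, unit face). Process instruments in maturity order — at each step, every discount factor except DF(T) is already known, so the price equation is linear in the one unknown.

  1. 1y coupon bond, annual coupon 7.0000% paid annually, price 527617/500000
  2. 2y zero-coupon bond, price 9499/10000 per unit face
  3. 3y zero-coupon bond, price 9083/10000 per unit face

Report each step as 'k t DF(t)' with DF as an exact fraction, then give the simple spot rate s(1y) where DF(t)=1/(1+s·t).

step 1 [1y] bond c/1=7/100: DF=(527617/500000 − 7/100·(0))/(1+7/100) = 4931/5000 ≈ 0.986200
step 2 [2y] zero: DF = P = 9499/10000 ≈ 0.949900
step 3 [3y] zero: DF = P = 9083/10000 ≈ 0.908300

1 1 4931/5000
2 2 9499/10000
3 3 9083/10000
s(1y) = (1/(4931/5000) − 1)/(1) = 69/4931 ≈ 1.3993%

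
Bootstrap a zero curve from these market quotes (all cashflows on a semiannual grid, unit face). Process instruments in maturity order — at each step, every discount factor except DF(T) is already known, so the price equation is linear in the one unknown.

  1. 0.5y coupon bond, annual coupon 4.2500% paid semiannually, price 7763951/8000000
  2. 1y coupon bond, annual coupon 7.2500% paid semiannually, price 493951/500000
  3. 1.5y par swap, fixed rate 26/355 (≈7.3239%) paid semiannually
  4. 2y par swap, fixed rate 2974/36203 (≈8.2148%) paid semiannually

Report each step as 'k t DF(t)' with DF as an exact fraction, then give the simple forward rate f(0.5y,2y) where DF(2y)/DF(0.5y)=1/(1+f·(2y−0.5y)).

1 1/2 9503/10000
2 1 9201/10000
3 3/2 4493/5000
4 2 8513/10000
f(0.5y,2y) = ((9503/10000)/(8513/10000) − 1)/(3/2) = 660/8513 ≈ 7.7528%

step 1 [0.5y] bond c/2=17/800: DF=(7763951/8000000 − 17/800·(0))/(1+17/800) = 9503/10000 ≈ 0.950300
step 2 [1y] bond c/2=29/800: DF=(493951/500000 − 29/800·(0.950300))/(1+29/800) = 9201/10000 ≈ 0.920100
step 3 [1.5y] swap r/2=13/355: DF=(1 − 13/355·(0.950300+0.920100))/(1+13/355) = 4493/5000 ≈ 0.898600
step 4 [2y] swap r/2=1487/36203: DF=(1 − 1487/36203·(0.950300+0.920100+0.898600))/(1+1487/36203) = 8513/10000 ≈ 0.851300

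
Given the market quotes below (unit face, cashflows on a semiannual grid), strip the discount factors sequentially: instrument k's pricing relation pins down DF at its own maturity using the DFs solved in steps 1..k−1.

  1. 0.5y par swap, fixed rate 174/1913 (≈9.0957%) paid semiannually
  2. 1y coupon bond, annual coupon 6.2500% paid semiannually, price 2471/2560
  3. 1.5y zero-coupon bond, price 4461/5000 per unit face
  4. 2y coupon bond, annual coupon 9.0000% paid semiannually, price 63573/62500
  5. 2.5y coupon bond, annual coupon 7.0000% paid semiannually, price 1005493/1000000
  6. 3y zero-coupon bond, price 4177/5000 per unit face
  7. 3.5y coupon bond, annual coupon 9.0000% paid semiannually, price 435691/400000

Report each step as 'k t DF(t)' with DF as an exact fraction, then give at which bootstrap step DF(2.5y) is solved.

1 1/2 1913/2000
2 1 907/1000
3 3/2 4461/5000
4 2 8547/10000
5 5/2 4247/5000
6 3 4177/5000
7 7/2 8143/10000
DF(2.5y) is solved at step 5

step 1 [0.5y] swap r/2=87/1913: DF=(1 − 87/1913·(0))/(1+87/1913) = 1913/2000 ≈ 0.956500
step 2 [1y] bond c/2=1/32: DF=(2471/2560 − 1/32·(0.956500))/(1+1/32) = 907/1000 ≈ 0.907000
step 3 [1.5y] zero: DF = P = 4461/5000 ≈ 0.892200
step 4 [2y] bond c/2=9/200: DF=(63573/62500 − 9/200·(0.956500+0.907000+0.892200))/(1+9/200) = 8547/10000 ≈ 0.854700
step 5 [2.5y] bond c/2=7/200: DF=(1005493/1000000 − 7/200·(0.956500+0.907000+0.892200+0.854700))/(1+7/200) = 4247/5000 ≈ 0.849400
step 6 [3y] zero: DF = P = 4177/5000 ≈ 0.835400
step 7 [3.5y] bond c/2=9/200: DF=(435691/400000 − 9/200·(0.956500+0.907000+0.892200+0.854700+0.849400+0.835400))/(1+9/200) = 8143/10000 ≈ 0.814300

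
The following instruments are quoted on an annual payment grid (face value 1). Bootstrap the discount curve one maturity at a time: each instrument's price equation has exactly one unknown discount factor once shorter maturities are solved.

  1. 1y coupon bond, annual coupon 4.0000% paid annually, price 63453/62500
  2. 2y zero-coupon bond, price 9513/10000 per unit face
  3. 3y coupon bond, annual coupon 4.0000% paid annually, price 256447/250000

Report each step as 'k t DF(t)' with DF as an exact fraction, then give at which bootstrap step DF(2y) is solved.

step 1 [1y] bond c/1=1/25: DF=(63453/62500 − 1/25·(0))/(1+1/25) = 4881/5000 ≈ 0.976200
step 2 [2y] zero: DF = P = 9513/10000 ≈ 0.951300
step 3 [3y] bond c/1=1/25: DF=(256447/250000 − 1/25·(0.976200+0.951300))/(1+1/25) = 4561/5000 ≈ 0.912200

1 1 4881/5000
2 2 9513/10000
3 3 4561/5000
DF(2y) is solved at step 2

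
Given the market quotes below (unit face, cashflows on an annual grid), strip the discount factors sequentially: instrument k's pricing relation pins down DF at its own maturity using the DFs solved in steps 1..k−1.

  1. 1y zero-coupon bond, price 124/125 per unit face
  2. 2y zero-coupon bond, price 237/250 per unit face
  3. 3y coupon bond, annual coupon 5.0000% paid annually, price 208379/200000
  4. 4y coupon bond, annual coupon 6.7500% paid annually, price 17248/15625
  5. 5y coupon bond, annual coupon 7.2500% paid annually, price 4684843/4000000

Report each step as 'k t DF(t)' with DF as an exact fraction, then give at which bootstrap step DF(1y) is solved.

step 1 [1y] zero: DF = P = 124/125 ≈ 0.992000
step 2 [2y] zero: DF = P = 237/250 ≈ 0.948000
step 3 [3y] bond c/1=1/20: DF=(208379/200000 − 1/20·(0.992000+0.948000))/(1+1/20) = 8999/10000 ≈ 0.899900
step 4 [4y] bond c/1=27/400: DF=(17248/15625 − 27/400·(0.992000+0.948000+0.899900))/(1+27/400) = 1709/2000 ≈ 0.854500
step 5 [5y] bond c/1=29/400: DF=(4684843/4000000 − 29/400·(0.992000+0.948000+0.899900+0.854500))/(1+29/400) = 8423/10000 ≈ 0.842300

1 1 124/125
2 2 237/250
3 3 8999/10000
4 4 1709/2000
5 5 8423/10000
DF(1y) is solved at step 1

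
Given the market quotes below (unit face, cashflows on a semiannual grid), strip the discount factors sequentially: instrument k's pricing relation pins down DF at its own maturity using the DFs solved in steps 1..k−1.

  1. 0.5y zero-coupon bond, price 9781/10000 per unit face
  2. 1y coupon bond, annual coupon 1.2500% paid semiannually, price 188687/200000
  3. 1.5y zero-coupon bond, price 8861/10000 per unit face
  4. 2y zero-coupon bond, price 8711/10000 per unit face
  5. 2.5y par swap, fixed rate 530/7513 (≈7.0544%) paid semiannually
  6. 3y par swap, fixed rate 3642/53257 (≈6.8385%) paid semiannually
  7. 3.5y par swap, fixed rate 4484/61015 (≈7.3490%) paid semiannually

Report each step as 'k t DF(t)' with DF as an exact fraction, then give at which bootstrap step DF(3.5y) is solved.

step 1 [0.5y] zero: DF = P = 9781/10000 ≈ 0.978100
step 2 [1y] bond c/2=1/160: DF=(188687/200000 − 1/160·(0.978100))/(1+1/160) = 1863/2000 ≈ 0.931500
step 3 [1.5y] zero: DF = P = 8861/10000 ≈ 0.886100
step 4 [2y] zero: DF = P = 8711/10000 ≈ 0.871100
step 5 [2.5y] swap r/2=265/7513: DF=(1 − 265/7513·(0.978100+0.931500+0.886100+0.871100))/(1+265/7513) = 841/1000 ≈ 0.841000
step 6 [3y] swap r/2=1821/53257: DF=(1 − 1821/53257·(0.978100+0.931500+0.886100+0.871100+0.841000))/(1+1821/53257) = 8179/10000 ≈ 0.817900
step 7 [3.5y] swap r/2=2242/61015: DF=(1 − 2242/61015·(0.978100+0.931500+0.886100+0.871100+0.841000+0.817900))/(1+2242/61015) = 3879/5000 ≈ 0.775800

1 1/2 9781/10000
2 1 1863/2000
3 3/2 8861/10000
4 2 8711/10000
5 5/2 841/1000
6 3 8179/10000
7 7/2 3879/5000
DF(3.5y) is solved at step 7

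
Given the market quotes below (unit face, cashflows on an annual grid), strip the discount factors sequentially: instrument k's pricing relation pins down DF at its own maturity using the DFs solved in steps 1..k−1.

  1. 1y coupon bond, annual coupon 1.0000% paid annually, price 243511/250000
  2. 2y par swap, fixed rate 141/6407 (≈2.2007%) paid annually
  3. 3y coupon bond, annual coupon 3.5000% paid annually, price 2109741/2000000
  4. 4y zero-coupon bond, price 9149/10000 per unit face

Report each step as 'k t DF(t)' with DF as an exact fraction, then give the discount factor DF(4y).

step 1 [1y] bond c/1=1/100: DF=(243511/250000 − 1/100·(0))/(1+1/100) = 2411/2500 ≈ 0.964400
step 2 [2y] swap r/1=141/6407: DF=(1 − 141/6407·(0.964400))/(1+141/6407) = 9577/10000 ≈ 0.957700
step 3 [3y] bond c/1=7/200: DF=(2109741/2000000 − 7/200·(0.964400+0.957700))/(1+7/200) = 4771/5000 ≈ 0.954200
step 4 [4y] zero: DF = P = 9149/10000 ≈ 0.914900

1 1 2411/2500
2 2 9577/10000
3 3 4771/5000
4 4 9149/10000
DF(4y) = 9149/10000 ≈ 0.914900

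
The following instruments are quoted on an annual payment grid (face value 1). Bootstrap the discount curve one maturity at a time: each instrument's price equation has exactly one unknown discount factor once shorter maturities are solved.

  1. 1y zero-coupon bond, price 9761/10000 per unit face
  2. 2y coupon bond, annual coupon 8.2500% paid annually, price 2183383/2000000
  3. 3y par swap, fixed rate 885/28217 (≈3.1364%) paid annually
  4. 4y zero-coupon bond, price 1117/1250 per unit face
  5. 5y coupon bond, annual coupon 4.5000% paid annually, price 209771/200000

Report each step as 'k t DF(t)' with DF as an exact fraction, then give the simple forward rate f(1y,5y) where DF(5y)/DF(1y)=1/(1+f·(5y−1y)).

1 1 9761/10000
2 2 9341/10000
3 3 1823/2000
4 4 1117/1250
5 5 8437/10000
f(1y,5y) = ((9761/10000)/(8437/10000) − 1)/(4) = 331/8437 ≈ 3.9232%

step 1 [1y] zero: DF = P = 9761/10000 ≈ 0.976100
step 2 [2y] bond c/1=33/400: DF=(2183383/2000000 − 33/400·(0.976100))/(1+33/400) = 9341/10000 ≈ 0.934100
step 3 [3y] swap r/1=885/28217: DF=(1 − 885/28217·(0.976100+0.934100))/(1+885/28217) = 1823/2000 ≈ 0.911500
step 4 [4y] zero: DF = P = 1117/1250 ≈ 0.893600
step 5 [5y] bond c/1=9/200: DF=(209771/200000 − 9/200·(0.976100+0.934100+0.911500+0.893600))/(1+9/200) = 8437/10000 ≈ 0.843700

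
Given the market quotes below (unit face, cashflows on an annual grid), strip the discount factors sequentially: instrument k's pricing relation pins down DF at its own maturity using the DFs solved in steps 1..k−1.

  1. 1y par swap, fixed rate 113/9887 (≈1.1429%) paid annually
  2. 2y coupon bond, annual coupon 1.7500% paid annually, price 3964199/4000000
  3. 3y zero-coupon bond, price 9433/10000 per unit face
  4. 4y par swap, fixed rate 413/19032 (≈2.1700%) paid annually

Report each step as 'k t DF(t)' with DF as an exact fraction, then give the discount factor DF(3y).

step 1 [1y] swap r/1=113/9887: DF=(1 − 113/9887·(0))/(1+113/9887) = 9887/10000 ≈ 0.988700
step 2 [2y] bond c/1=7/400: DF=(3964199/4000000 − 7/400·(0.988700))/(1+7/400) = 957/1000 ≈ 0.957000
step 3 [3y] zero: DF = P = 9433/10000 ≈ 0.943300
step 4 [4y] swap r/1=413/19032: DF=(1 − 413/19032·(0.988700+0.957000+0.943300))/(1+413/19032) = 4587/5000 ≈ 0.917400

1 1 9887/10000
2 2 957/1000
3 3 9433/10000
4 4 4587/5000
DF(3y) = 9433/10000 ≈ 0.943300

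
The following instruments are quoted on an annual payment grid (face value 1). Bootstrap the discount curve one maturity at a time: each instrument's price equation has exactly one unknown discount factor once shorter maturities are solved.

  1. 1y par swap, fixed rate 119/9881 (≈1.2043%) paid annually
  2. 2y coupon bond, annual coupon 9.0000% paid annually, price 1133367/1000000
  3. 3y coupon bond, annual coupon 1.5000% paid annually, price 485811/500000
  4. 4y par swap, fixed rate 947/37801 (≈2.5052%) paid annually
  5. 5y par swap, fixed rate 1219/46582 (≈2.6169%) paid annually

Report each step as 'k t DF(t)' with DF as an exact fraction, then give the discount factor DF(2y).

1 1 9881/10000
2 2 4791/5000
3 3 1857/2000
4 4 9053/10000
5 5 8781/10000
DF(2y) = 4791/5000 ≈ 0.958200

step 1 [1y] swap r/1=119/9881: DF=(1 − 119/9881·(0))/(1+119/9881) = 9881/10000 ≈ 0.988100
step 2 [2y] bond c/1=9/100: DF=(1133367/1000000 − 9/100·(0.988100))/(1+9/100) = 4791/5000 ≈ 0.958200
step 3 [3y] bond c/1=3/200: DF=(485811/500000 − 3/200·(0.988100+0.958200))/(1+3/200) = 1857/2000 ≈ 0.928500
step 4 [4y] swap r/1=947/37801: DF=(1 − 947/37801·(0.988100+0.958200+0.928500))/(1+947/37801) = 9053/10000 ≈ 0.905300
step 5 [5y] swap r/1=1219/46582: DF=(1 − 1219/46582·(0.988100+0.958200+0.928500+0.905300))/(1+1219/46582) = 8781/10000 ≈ 0.878100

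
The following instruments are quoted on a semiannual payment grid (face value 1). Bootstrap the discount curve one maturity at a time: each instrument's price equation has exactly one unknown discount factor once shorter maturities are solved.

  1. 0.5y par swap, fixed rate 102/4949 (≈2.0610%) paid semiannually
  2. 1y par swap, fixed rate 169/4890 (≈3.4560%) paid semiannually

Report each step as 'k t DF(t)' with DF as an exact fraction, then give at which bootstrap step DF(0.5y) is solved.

1 1/2 4949/5000
2 1 4831/5000
DF(0.5y) is solved at step 1

step 1 [0.5y] swap r/2=51/4949: DF=(1 − 51/4949·(0))/(1+51/4949) = 4949/5000 ≈ 0.989800
step 2 [1y] swap r/2=169/9780: DF=(1 − 169/9780·(0.989800))/(1+169/9780) = 4831/5000 ≈ 0.966200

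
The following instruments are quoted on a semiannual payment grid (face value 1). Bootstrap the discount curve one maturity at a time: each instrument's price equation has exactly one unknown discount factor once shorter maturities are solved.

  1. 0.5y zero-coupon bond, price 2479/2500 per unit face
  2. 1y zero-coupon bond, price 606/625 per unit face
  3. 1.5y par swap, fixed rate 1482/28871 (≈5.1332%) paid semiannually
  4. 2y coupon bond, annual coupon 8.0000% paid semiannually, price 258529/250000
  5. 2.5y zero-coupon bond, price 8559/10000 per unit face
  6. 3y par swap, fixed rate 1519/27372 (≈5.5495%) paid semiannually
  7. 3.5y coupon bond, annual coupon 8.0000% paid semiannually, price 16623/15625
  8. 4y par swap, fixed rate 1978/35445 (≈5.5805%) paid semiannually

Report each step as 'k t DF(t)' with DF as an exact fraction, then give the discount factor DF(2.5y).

step 1 [0.5y] zero: DF = P = 2479/2500 ≈ 0.991600
step 2 [1y] zero: DF = P = 606/625 ≈ 0.969600
step 3 [1.5y] swap r/2=741/28871: DF=(1 − 741/28871·(0.991600+0.969600))/(1+741/28871) = 9259/10000 ≈ 0.925900
step 4 [2y] bond c/2=1/25: DF=(258529/250000 − 1/25·(0.991600+0.969600+0.925900))/(1+1/25) = 8833/10000 ≈ 0.883300
step 5 [2.5y] zero: DF = P = 8559/10000 ≈ 0.855900
step 6 [3y] swap r/2=1519/54744: DF=(1 − 1519/54744·(0.991600+0.969600+0.925900+0.883300+0.855900))/(1+1519/54744) = 8481/10000 ≈ 0.848100
step 7 [3.5y] bond c/2=1/25: DF=(16623/15625 − 1/25·(0.991600+0.969600+0.925900+0.883300+0.855900+0.848100))/(1+1/25) = 2031/2500 ≈ 0.812400
step 8 [4y] swap r/2=989/35445: DF=(1 − 989/35445·(0.991600+0.969600+0.925900+0.883300+0.855900+0.848100+0.812400))/(1+989/35445) = 4011/5000 ≈ 0.802200

1 1/2 2479/2500
2 1 606/625
3 3/2 9259/10000
4 2 8833/10000
5 5/2 8559/10000
6 3 8481/10000
7 7/2 2031/2500
8 4 4011/5000
DF(2.5y) = 8559/10000 ≈ 0.855900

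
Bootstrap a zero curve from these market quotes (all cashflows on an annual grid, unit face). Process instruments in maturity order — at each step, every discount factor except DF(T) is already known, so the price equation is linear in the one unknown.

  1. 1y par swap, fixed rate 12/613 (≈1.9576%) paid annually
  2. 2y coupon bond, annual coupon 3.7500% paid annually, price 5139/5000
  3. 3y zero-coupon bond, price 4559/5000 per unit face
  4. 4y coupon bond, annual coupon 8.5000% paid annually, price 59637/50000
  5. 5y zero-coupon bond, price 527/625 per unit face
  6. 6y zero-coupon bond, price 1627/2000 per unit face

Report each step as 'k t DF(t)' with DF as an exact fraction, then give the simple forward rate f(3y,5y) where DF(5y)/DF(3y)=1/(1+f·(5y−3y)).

1 1 613/625
2 2 597/625
3 3 4559/5000
4 4 4381/5000
5 5 527/625
6 6 1627/2000
f(3y,5y) = ((4559/5000)/(527/625) − 1)/(2) = 343/8432 ≈ 4.0678%

step 1 [1y] swap r/1=12/613: DF=(1 − 12/613·(0))/(1+12/613) = 613/625 ≈ 0.980800
step 2 [2y] bond c/1=3/80: DF=(5139/5000 − 3/80·(0.980800))/(1+3/80) = 597/625 ≈ 0.955200
step 3 [3y] zero: DF = P = 4559/5000 ≈ 0.911800
step 4 [4y] bond c/1=17/200: DF=(59637/50000 − 17/200·(0.980800+0.955200+0.911800))/(1+17/200) = 4381/5000 ≈ 0.876200
step 5 [5y] zero: DF = P = 527/625 ≈ 0.843200
step 6 [6y] zero: DF = P = 1627/2000 ≈ 0.813500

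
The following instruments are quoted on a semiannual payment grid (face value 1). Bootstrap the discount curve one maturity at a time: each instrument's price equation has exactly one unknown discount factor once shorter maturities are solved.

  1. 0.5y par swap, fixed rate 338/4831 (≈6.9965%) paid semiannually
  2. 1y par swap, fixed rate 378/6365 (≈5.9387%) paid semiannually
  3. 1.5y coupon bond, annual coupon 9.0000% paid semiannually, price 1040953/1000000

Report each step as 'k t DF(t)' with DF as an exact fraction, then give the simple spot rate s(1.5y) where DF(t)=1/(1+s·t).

step 1 [0.5y] swap r/2=169/4831: DF=(1 − 169/4831·(0))/(1+169/4831) = 4831/5000 ≈ 0.966200
step 2 [1y] swap r/2=189/6365: DF=(1 − 189/6365·(0.966200))/(1+189/6365) = 9433/10000 ≈ 0.943300
step 3 [1.5y] bond c/2=9/200: DF=(1040953/1000000 − 9/200·(0.966200+0.943300))/(1+9/200) = 9139/10000 ≈ 0.913900

1 1/2 4831/5000
2 1 9433/10000
3 3/2 9139/10000
s(1.5y) = (1/(9139/10000) − 1)/(3/2) = 574/9139 ≈ 6.2808%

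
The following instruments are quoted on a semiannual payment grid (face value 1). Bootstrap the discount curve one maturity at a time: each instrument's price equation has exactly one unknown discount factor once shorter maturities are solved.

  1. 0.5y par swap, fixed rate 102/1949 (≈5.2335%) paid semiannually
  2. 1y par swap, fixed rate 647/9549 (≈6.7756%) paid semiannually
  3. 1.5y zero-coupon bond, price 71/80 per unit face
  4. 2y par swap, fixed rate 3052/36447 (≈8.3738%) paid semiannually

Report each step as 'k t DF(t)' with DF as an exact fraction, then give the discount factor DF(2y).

1 1/2 1949/2000
2 1 9353/10000
3 3/2 71/80
4 2 4237/5000
DF(2y) = 4237/5000 ≈ 0.847400

step 1 [0.5y] swap r/2=51/1949: DF=(1 − 51/1949·(0))/(1+51/1949) = 1949/2000 ≈ 0.974500
step 2 [1y] swap r/2=647/19098: DF=(1 − 647/19098·(0.974500))/(1+647/19098) = 9353/10000 ≈ 0.935300
step 3 [1.5y] zero: DF = P = 71/80 ≈ 0.887500
step 4 [2y] swap r/2=1526/36447: DF=(1 − 1526/36447·(0.974500+0.935300+0.887500))/(1+1526/36447) = 4237/5000 ≈ 0.847400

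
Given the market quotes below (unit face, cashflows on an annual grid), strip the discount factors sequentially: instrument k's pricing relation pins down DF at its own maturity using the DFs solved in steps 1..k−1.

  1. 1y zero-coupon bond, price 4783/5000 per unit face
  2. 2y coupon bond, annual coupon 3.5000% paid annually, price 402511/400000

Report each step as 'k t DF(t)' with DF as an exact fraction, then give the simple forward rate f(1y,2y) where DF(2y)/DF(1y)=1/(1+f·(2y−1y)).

step 1 [1y] zero: DF = P = 4783/5000 ≈ 0.956600
step 2 [2y] bond c/1=7/200: DF=(402511/400000 − 7/200·(0.956600))/(1+7/200) = 9399/10000 ≈ 0.939900

1 1 4783/5000
2 2 9399/10000
f(1y,2y) = ((4783/5000)/(9399/10000) − 1)/(1) = 167/9399 ≈ 1.7768%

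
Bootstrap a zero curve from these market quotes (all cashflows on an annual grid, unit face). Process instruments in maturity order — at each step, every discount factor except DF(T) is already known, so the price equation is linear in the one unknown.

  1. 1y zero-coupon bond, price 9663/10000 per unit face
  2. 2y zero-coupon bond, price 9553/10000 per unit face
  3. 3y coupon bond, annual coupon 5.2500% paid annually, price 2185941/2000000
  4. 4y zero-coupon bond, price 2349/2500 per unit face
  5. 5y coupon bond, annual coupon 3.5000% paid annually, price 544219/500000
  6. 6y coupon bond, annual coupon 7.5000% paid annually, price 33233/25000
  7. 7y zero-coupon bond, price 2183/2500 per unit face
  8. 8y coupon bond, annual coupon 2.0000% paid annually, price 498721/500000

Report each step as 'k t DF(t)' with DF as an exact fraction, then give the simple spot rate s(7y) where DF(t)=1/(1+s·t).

1 1 9663/10000
2 2 9553/10000
3 3 4713/5000
4 4 2349/2500
5 5 923/1000
6 6 2267/2500
7 7 2183/2500
8 8 8503/10000
s(7y) = (1/(2183/2500) − 1)/(7) = 317/15281 ≈ 2.0745%

step 1 [1y] zero: DF = P = 9663/10000 ≈ 0.966300
step 2 [2y] zero: DF = P = 9553/10000 ≈ 0.955300
step 3 [3y] bond c/1=21/400: DF=(2185941/2000000 − 21/400·(0.966300+0.955300))/(1+21/400) = 4713/5000 ≈ 0.942600
step 4 [4y] zero: DF = P = 2349/2500 ≈ 0.939600
step 5 [5y] bond c/1=7/200: DF=(544219/500000 − 7/200·(0.966300+0.955300+0.942600+0.939600))/(1+7/200) = 923/1000 ≈ 0.923000
step 6 [6y] bond c/1=3/40: DF=(33233/25000 − 3/40·(0.966300+0.955300+0.942600+0.939600+0.923000))/(1+3/40) = 2267/2500 ≈ 0.906800
step 7 [7y] zero: DF = P = 2183/2500 ≈ 0.873200
step 8 [8y] bond c/1=1/50: DF=(498721/500000 − 1/50·(0.966300+0.955300+0.942600+0.939600+0.923000+0.906800+0.873200))/(1+1/50) = 8503/10000 ≈ 0.850300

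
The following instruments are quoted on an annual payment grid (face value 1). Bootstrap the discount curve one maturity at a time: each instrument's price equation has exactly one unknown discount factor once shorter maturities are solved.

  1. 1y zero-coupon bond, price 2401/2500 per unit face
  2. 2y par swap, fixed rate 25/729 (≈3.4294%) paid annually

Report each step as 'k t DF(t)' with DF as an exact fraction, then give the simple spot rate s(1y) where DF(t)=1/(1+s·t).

step 1 [1y] zero: DF = P = 2401/2500 ≈ 0.960400
step 2 [2y] swap r/1=25/729: DF=(1 − 25/729·(0.960400))/(1+25/729) = 187/200 ≈ 0.935000

1 1 2401/2500
2 2 187/200
s(1y) = (1/(2401/2500) − 1)/(1) = 99/2401 ≈ 4.1233%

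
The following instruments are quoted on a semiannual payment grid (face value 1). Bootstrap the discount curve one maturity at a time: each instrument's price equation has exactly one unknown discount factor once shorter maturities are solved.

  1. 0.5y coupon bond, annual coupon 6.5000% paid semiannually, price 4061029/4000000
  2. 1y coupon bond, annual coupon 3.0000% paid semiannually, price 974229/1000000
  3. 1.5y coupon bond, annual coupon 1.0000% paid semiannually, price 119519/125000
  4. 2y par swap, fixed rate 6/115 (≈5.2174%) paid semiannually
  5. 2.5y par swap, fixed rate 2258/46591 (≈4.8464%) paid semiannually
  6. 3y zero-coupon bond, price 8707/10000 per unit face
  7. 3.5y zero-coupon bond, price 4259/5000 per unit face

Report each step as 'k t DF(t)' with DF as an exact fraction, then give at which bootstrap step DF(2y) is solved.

step 1 [0.5y] bond c/2=13/400: DF=(4061029/4000000 − 13/400·(0))/(1+13/400) = 9833/10000 ≈ 0.983300
step 2 [1y] bond c/2=3/200: DF=(974229/1000000 − 3/200·(0.983300))/(1+3/200) = 9453/10000 ≈ 0.945300
step 3 [1.5y] bond c/2=1/200: DF=(119519/125000 − 1/200·(0.983300+0.945300))/(1+1/200) = 4709/5000 ≈ 0.941800
step 4 [2y] swap r/2=3/115: DF=(1 − 3/115·(0.983300+0.945300+0.941800))/(1+3/115) = 1127/1250 ≈ 0.901600
step 5 [2.5y] swap r/2=1129/46591: DF=(1 − 1129/46591·(0.983300+0.945300+0.941800+0.901600))/(1+1129/46591) = 8871/10000 ≈ 0.887100
step 6 [3y] zero: DF = P = 8707/10000 ≈ 0.870700
step 7 [3.5y] zero: DF = P = 4259/5000 ≈ 0.851800

1 1/2 9833/10000
2 1 9453/10000
3 3/2 4709/5000
4 2 1127/1250
5 5/2 8871/10000
6 3 8707/10000
7 7/2 4259/5000
DF(2y) is solved at step 4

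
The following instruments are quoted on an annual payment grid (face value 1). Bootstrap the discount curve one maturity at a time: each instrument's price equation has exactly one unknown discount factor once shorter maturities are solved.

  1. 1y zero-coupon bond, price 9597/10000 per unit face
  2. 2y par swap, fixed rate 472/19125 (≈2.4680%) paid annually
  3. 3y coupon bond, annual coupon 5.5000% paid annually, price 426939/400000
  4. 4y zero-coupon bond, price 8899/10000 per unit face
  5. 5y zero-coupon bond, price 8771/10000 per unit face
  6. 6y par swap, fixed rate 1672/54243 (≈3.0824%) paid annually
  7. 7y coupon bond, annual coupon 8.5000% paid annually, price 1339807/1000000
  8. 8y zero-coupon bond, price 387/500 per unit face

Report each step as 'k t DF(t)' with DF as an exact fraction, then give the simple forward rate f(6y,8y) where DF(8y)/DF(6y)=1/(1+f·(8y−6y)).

step 1 [1y] zero: DF = P = 9597/10000 ≈ 0.959700
step 2 [2y] swap r/1=472/19125: DF=(1 − 472/19125·(0.959700))/(1+472/19125) = 1191/1250 ≈ 0.952800
step 3 [3y] bond c/1=11/200: DF=(426939/400000 − 11/200·(0.959700+0.952800))/(1+11/200) = 114/125 ≈ 0.912000
step 4 [4y] zero: DF = P = 8899/10000 ≈ 0.889900
step 5 [5y] zero: DF = P = 8771/10000 ≈ 0.877100
step 6 [6y] swap r/1=1672/54243: DF=(1 − 1672/54243·(0.959700+0.952800+0.912000+0.889900+0.877100))/(1+1672/54243) = 1041/1250 ≈ 0.832800
step 7 [7y] bond c/1=17/200: DF=(1339807/1000000 − 17/200·(0.959700+0.952800+0.912000+0.889900+0.877100+0.832800))/(1+17/200) = 8099/10000 ≈ 0.809900
step 8 [8y] zero: DF = P = 387/500 ≈ 0.774000

1 1 9597/10000
2 2 1191/1250
3 3 114/125
4 4 8899/10000
5 5 8771/10000
6 6 1041/1250
7 7 8099/10000
8 8 387/500
f(6y,8y) = ((1041/1250)/(387/500) − 1)/(2) = 49/1290 ≈ 3.7984%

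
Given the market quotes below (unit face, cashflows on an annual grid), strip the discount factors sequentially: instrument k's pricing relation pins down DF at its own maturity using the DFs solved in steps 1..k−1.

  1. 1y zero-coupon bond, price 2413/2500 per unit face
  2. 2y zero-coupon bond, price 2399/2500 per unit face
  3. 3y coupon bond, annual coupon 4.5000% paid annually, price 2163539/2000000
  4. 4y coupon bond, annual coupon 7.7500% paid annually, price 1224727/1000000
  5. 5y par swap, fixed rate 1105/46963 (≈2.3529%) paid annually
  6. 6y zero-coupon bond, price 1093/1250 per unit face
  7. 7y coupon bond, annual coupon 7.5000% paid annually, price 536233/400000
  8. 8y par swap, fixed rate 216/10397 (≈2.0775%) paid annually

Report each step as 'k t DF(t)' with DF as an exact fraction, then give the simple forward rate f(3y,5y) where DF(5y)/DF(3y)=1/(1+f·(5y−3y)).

1 1 2413/2500
2 2 2399/2500
3 3 9523/10000
4 4 9297/10000
5 5 1779/2000
6 6 1093/1250
7 7 1073/1250
8 8 1061/1250
f(3y,5y) = ((9523/10000)/(1779/2000) − 1)/(2) = 314/8895 ≈ 3.5301%

step 1 [1y] zero: DF = P = 2413/2500 ≈ 0.965200
step 2 [2y] zero: DF = P = 2399/2500 ≈ 0.959600
step 3 [3y] bond c/1=9/200: DF=(2163539/2000000 − 9/200·(0.965200+0.959600))/(1+9/200) = 9523/10000 ≈ 0.952300
step 4 [4y] bond c/1=31/400: DF=(1224727/1000000 − 31/400·(0.965200+0.959600+0.952300))/(1+31/400) = 9297/10000 ≈ 0.929700
step 5 [5y] swap r/1=1105/46963: DF=(1 − 1105/46963·(0.965200+0.959600+0.952300+0.929700))/(1+1105/46963) = 1779/2000 ≈ 0.889500
step 6 [6y] zero: DF = P = 1093/1250 ≈ 0.874400
step 7 [7y] bond c/1=3/40: DF=(536233/400000 − 3/40·(0.965200+0.959600+0.952300+0.929700+0.889500+0.874400))/(1+3/40) = 1073/1250 ≈ 0.858400
step 8 [8y] swap r/1=216/10397: DF=(1 − 216/10397·(0.965200+0.959600+0.952300+0.929700+0.889500+0.874400+0.858400))/(1+216/10397) = 1061/1250 ≈ 0.848800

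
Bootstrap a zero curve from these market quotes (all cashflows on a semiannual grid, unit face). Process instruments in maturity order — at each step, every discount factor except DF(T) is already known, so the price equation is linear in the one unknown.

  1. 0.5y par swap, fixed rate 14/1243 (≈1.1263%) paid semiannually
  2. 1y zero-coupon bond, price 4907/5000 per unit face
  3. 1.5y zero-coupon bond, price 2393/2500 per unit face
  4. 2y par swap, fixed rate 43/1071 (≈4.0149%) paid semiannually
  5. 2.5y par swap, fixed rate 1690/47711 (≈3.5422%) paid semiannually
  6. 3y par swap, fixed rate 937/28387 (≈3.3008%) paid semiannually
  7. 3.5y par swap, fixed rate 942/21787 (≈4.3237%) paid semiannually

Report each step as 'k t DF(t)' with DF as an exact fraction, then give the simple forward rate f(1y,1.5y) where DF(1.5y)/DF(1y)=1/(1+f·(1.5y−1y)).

step 1 [0.5y] swap r/2=7/1243: DF=(1 − 7/1243·(0))/(1+7/1243) = 1243/1250 ≈ 0.994400
step 2 [1y] zero: DF = P = 4907/5000 ≈ 0.981400
step 3 [1.5y] zero: DF = P = 2393/2500 ≈ 0.957200
step 4 [2y] swap r/2=43/2142: DF=(1 − 43/2142·(0.994400+0.981400+0.957200))/(1+43/2142) = 4613/5000 ≈ 0.922600
step 5 [2.5y] swap r/2=845/47711: DF=(1 − 845/47711·(0.994400+0.981400+0.957200+0.922600))/(1+845/47711) = 1831/2000 ≈ 0.915500
step 6 [3y] swap r/2=937/56774: DF=(1 − 937/56774·(0.994400+0.981400+0.957200+0.922600+0.915500))/(1+937/56774) = 9063/10000 ≈ 0.906300
step 7 [3.5y] swap r/2=471/21787: DF=(1 − 471/21787·(0.994400+0.981400+0.957200+0.922600+0.915500+0.906300))/(1+471/21787) = 8587/10000 ≈ 0.858700

1 1/2 1243/1250
2 1 4907/5000
3 3/2 2393/2500
4 2 4613/5000
5 5/2 1831/2000
6 3 9063/10000
7 7/2 8587/10000
f(1y,1.5y) = ((4907/5000)/(2393/2500) − 1)/(1/2) = 121/2393 ≈ 5.0564%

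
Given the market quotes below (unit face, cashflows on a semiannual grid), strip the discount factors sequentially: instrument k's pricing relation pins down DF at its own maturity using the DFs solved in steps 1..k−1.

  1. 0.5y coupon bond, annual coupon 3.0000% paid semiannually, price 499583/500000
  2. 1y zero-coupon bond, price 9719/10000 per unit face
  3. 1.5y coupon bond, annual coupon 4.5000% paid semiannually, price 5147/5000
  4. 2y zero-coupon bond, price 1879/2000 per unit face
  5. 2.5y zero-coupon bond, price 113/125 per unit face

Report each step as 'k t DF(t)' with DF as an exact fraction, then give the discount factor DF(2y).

step 1 [0.5y] bond c/2=3/200: DF=(499583/500000 − 3/200·(0))/(1+3/200) = 2461/2500 ≈ 0.984400
step 2 [1y] zero: DF = P = 9719/10000 ≈ 0.971900
step 3 [1.5y] bond c/2=9/400: DF=(5147/5000 − 9/400·(0.984400+0.971900))/(1+9/400) = 9637/10000 ≈ 0.963700
step 4 [2y] zero: DF = P = 1879/2000 ≈ 0.939500
step 5 [2.5y] zero: DF = P = 113/125 ≈ 0.904000

1 1/2 2461/2500
2 1 9719/10000
3 3/2 9637/10000
4 2 1879/2000
5 5/2 113/125
DF(2y) = 1879/2000 ≈ 0.939500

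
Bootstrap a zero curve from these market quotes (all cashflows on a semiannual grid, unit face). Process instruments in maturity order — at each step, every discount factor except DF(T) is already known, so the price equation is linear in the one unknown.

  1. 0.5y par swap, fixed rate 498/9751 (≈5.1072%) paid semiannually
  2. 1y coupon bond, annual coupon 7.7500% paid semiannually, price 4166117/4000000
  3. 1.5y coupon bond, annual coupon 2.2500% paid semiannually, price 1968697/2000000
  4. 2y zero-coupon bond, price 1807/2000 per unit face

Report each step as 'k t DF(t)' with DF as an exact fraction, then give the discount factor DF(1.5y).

step 1 [0.5y] swap r/2=249/9751: DF=(1 − 249/9751·(0))/(1+249/9751) = 9751/10000 ≈ 0.975100
step 2 [1y] bond c/2=31/800: DF=(4166117/4000000 − 31/800·(0.975100))/(1+31/800) = 9663/10000 ≈ 0.966300
step 3 [1.5y] bond c/2=9/800: DF=(1968697/2000000 − 9/800·(0.975100+0.966300))/(1+9/800) = 4759/5000 ≈ 0.951800
step 4 [2y] zero: DF = P = 1807/2000 ≈ 0.903500

1 1/2 9751/10000
2 1 9663/10000
3 3/2 4759/5000
4 2 1807/2000
DF(1.5y) = 4759/5000 ≈ 0.951800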